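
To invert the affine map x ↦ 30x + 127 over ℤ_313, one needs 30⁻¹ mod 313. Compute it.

Apply the Euclidean algorithm to 313 and 30:
313 = 10·30 + 13
30 = 2·13 + 4
13 = 3·4 + 1
4 = 4·1 + 0
gcd = 1, so the inverse exists. Back-substitute:
1 = 13 − 3·4
1 = −3·30 + 7·13
1 = 7·313 − 73·30
So 30·(-73) ≡ 1 (mod 313), and -73 ≡ 240 (mod 313).

240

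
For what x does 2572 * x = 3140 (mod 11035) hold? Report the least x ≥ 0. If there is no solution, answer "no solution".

190

First find gcd(2572, 11035):
11035 = 4*2572 + 747
2572 = 3*747 + 331
747 = 2*331 + 85
331 = 3*85 + 76
85 = 1*76 + 9
76 = 8*9 + 4
9 = 2*4 + 1
4 = 4*1 + 0
gcd = 1, so a unique solution mod 11035 exists.
Back-substitute for the Bézout coefficients:
1 = 9 − 2·4
1 = −2·76 + 17·9
1 = 17·85 − 19·76
1 = −19·331 + 74·85
1 = 74·747 − 167·331
1 = −167·2572 + 575·747
1 = 575·11035 − 2467·2572
So 2572·(-2467) ≡ 1 (mod 11035), giving 2572⁻¹ ≡ 8568.
x ≡ 2572⁻¹·3140 ≡ 8568·3140 ≡ 190 (mod 11035).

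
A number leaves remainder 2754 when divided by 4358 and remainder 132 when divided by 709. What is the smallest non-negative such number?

1972570

Write x = 2754 + 4358·k. Then 4358·k ≡ 132 − 2754 ≡ 214 (mod 709).
Need 4358⁻¹ mod 709. Extended Euclid on (709, 104):
709 = 6×104 + 85
104 = 1×85 + 19
85 = 4×19 + 9
19 = 2×9 + 1
9 = 9×1 + 0
Back-substitute:
1 = 19 − 2·9
1 = −2·85 + 9·19
1 = 9·104 − 11·85
1 = −11·709 + 75·104
4358⁻¹ ≡ 75 (mod 709), so k ≡ 75·214 ≡ 452 (mod 709).
x = 2754 + 4358·452 = 1972570.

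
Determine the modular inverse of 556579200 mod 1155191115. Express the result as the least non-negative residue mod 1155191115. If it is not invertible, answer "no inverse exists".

no inverse exists

Euclidean algorithm on 1155191115, 556579200:
1155191115 = 2·556579200 + 42032715
556579200 = 13·42032715 + 10153905
42032715 = 4·10153905 + 1417095
10153905 = 7·1417095 + 234240
1417095 = 6·234240 + 11655
234240 = 20·11655 + 1140
11655 = 10·1140 + 255
1140 = 4·255 + 120
255 = 2·120 + 15
120 = 8·15 + 0
gcd(556579200, 1155191115) = 15 ≠ 1, so 556579200 has no multiplicative inverse modulo 1155191115.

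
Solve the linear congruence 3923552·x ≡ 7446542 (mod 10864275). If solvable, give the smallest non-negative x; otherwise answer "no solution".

First find gcd(3923552, 10864275):
10864275 = 2×3923552 + 3017171
3923552 = 1×3017171 + 906381
3017171 = 3×906381 + 298028
906381 = 3×298028 + 12297
298028 = 24×12297 + 2900
12297 = 4×2900 + 697
2900 = 4×697 + 112
697 = 6×112 + 25
112 = 4×25 + 12
25 = 2×12 + 1
12 = 12×1 + 0
gcd = 1, so a unique solution mod 10864275 exists.
Back-substitute for the Bézout coefficients:
1 = 25 − 2·12
1 = −2·112 + 9·25
1 = 9·697 − 56·112
1 = −56·2900 + 233·697
1 = 233·12297 − 988·2900
1 = −988·298028 + 23945·12297
1 = 23945·906381 − 72823·298028
1 = −72823·3017171 + 242414·906381
1 = 242414·3923552 − 315237·3017171
1 = −315237·10864275 + 872888·3923552
So 3923552·(872888) ≡ 1 (mod 10864275), giving 3923552⁻¹ ≡ 872888.
x ≡ 3923552⁻¹·7446542 ≡ 872888·7446542 ≡ 10063546 (mod 10864275).

10063546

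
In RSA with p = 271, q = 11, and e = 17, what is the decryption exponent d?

953

φ(n) = (p−1)(q−1) = 270·10 = 2700.
Need d with 17·d ≡ 1 (mod 2700). Apply the extended Euclidean algorithm:
2700 = 158·17 + 14
17 = 1·14 + 3
14 = 4·3 + 2
3 = 1·2 + 1
2 = 2·1 + 0
Back-substitute:
1 = 3 − 2
1 = −14 + 5·3
1 = 5·17 − 6·14
1 = −6·2700 + 953·17
So 17·953 ≡ 1 (mod 2700), hence d = 953.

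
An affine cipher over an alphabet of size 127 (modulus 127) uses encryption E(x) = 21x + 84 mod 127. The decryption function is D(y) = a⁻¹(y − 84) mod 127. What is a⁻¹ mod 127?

Apply the Euclidean algorithm to 127 and 21:
127 = 6*21 + 1
21 = 21*1 + 0
Since gcd(21, 127) = 1, back-substitute to write 1 as a combination:
1 = 127 − 6·21
Hence 21⁻¹ ≡ -6 ≡ 121 (mod 127).

121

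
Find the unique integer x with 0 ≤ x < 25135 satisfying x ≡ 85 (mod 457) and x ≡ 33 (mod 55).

Write x = 85 + 457·k. Then 457·k ≡ 33 − 85 ≡ 3 (mod 55).
Need 457⁻¹ mod 55. Extended Euclid on (55, 17):
55 = 3*17 + 4
17 = 4*4 + 1
4 = 4*1 + 0
Back-substitute:
1 = 17 − 4·4
1 = −4·55 + 13·17
457⁻¹ ≡ 13 (mod 55), so k ≡ 13·3 ≡ 39 (mod 55).
x = 85 + 457·39 = 17908.

17908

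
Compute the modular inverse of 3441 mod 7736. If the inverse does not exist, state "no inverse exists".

1857

Apply the Euclidean algorithm to 7736 and 3441:
7736 = 2×3441 + 854
3441 = 4×854 + 25
854 = 34×25 + 4
25 = 6×4 + 1
4 = 4×1 + 0
gcd = 1, so the inverse exists. Back-substitute:
1 = 25 − 6·4
1 = −6·854 + 205·25
1 = 205·3441 − 826·854
1 = −826·7736 + 1857·3441
So 3441·1857 ≡ 1 (mod 7736).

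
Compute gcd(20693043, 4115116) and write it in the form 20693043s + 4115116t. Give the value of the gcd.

Euclidean algorithm:
20693043 = 5×4115116 + 117463
4115116 = 35×117463 + 3911
117463 = 30×3911 + 133
3911 = 29×133 + 54
133 = 2×54 + 25
54 = 2×25 + 4
25 = 6×4 + 1
4 = 4×1 + 0
gcd(20693043, 4115116) = 1.
Working backward:
1 = 25 − 6·4
1 = −6·54 + 13·25
1 = 13·133 − 32·54
1 = −32·3911 + 941·133
1 = 941·117463 − 28262·3911
1 = −28262·4115116 + 990111·117463
1 = 990111·20693043 − 4978817·4115116
So 1 = (990111)·20693043 + (-4978817)·4115116.

1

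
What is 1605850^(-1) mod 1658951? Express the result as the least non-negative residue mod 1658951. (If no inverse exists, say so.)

1249907

Extended Euclidean algorithm:
1658951 = 1*1605850 + 53101
1605850 = 30*53101 + 12820
53101 = 4*12820 + 1821
12820 = 7*1821 + 73
1821 = 24*73 + 69
73 = 1*69 + 4
69 = 17*4 + 1
4 = 4*1 + 0
Since gcd(1605850, 1658951) = 1, back-substitute to write 1 as a combination:
1 = 69 − 17·4
1 = −17·73 + 18·69
1 = 18·1821 − 449·73
1 = −449·12820 + 3161·1821
1 = 3161·53101 − 13093·12820
1 = −13093·1605850 + 395951·53101
1 = 395951·1658951 − 409044·1605850
Thus 1605850·(-409044) ≡ 1 (mod 1658951); reducing, -409044 mod 1658951 = 1249907.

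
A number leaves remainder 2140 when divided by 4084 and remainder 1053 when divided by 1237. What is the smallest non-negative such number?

Write x = 2140 + 4084·k. Then 4084·k ≡ 1053 − 2140 ≡ 150 (mod 1237).
Need 4084⁻¹ mod 1237. Extended Euclid on (1237, 373):
1237 = 3×373 + 118
373 = 3×118 + 19
118 = 6×19 + 4
19 = 4×4 + 3
4 = 1×3 + 1
3 = 3×1 + 0
Back-substitute:
1 = 4 − 3
1 = −19 + 5·4
1 = 5·118 − 31·19
1 = −31·373 + 98·118
1 = 98·1237 − 325·373
4084⁻¹ ≡ 912 (mod 1237), so k ≡ 912·150 ≡ 730 (mod 1237).
x = 2140 + 4084·730 = 2983460.

2983460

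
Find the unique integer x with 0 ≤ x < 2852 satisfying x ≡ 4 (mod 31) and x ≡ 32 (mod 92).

Write x = 4 + 31·k. Then 31·k ≡ 32 − 4 ≡ 28 (mod 92).
Need 31⁻¹ mod 92. Extended Euclid on (92, 31):
92 = 2×31 + 30
31 = 1×30 + 1
30 = 30×1 + 0
Back-substitute:
1 = 31 − 30
1 = −92 + 3·31
31⁻¹ ≡ 3 (mod 92), so k ≡ 3·28 ≡ 84 (mod 92).
x = 4 + 31·84 = 2608.

2608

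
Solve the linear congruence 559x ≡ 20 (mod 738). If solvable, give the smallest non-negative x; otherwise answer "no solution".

First find gcd(559, 738):
738 = 1·559 + 179
559 = 3·179 + 22
179 = 8·22 + 3
22 = 7·3 + 1
3 = 3·1 + 0
gcd = 1, so a unique solution mod 738 exists.
Back-substitute for the Bézout coefficients:
1 = 22 − 7·3
1 = −7·179 + 57·22
1 = 57·559 − 178·179
1 = −178·738 + 235·559
So 559·(235) ≡ 1 (mod 738), giving 559⁻¹ ≡ 235.
x ≡ 559⁻¹·20 ≡ 235·20 ≡ 272 (mod 738).

272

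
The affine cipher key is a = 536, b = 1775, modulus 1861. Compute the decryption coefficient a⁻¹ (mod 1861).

Extended Euclidean algorithm:
1861 = 3×536 + 253
536 = 2×253 + 30
253 = 8×30 + 13
30 = 2×13 + 4
13 = 3×4 + 1
4 = 4×1 + 0
Since gcd(536, 1861) = 1, back-substitute to write 1 as a combination:
1 = 13 − 3·4
1 = −3·30 + 7·13
1 = 7·253 − 59·30
1 = −59·536 + 125·253
1 = 125·1861 − 434·536
So 536·(-434) ≡ 1 (mod 1861), and -434 ≡ 1427 (mod 1861).

1427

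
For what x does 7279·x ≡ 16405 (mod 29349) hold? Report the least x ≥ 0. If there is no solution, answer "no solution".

17227

First find gcd(7279, 29349):
29349 = 4×7279 + 233
7279 = 31×233 + 56
233 = 4×56 + 9
56 = 6×9 + 2
9 = 4×2 + 1
2 = 2×1 + 0
gcd = 1, so a unique solution mod 29349 exists.
Back-substitute for the Bézout coefficients:
1 = 9 − 4·2
1 = −4·56 + 25·9
1 = 25·233 − 104·56
1 = −104·7279 + 3249·233
1 = 3249·29349 − 13100·7279
So 7279·(-13100) ≡ 1 (mod 29349), giving 7279⁻¹ ≡ 16249.
x ≡ 7279⁻¹·16405 ≡ 16249·16405 ≡ 17227 (mod 29349).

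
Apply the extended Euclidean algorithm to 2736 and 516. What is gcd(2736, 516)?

Apply Euclid's algorithm to 2736 and 516:
2736 = 5*516 + 156
516 = 3*156 + 48
156 = 3*48 + 12
48 = 4*12 + 0
gcd(2736, 516) = 12.
Express as a combination:
12 = 156 − 3·48
12 = −3·516 + 10·156
12 = 10·2736 − 53·516
So 12 = (10)·2736 + (-53)·516.

12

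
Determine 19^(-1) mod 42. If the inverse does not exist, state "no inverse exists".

31

gcd(42, 19) by repeated division:
42 = 2×19 + 4
19 = 4×4 + 3
4 = 1×3 + 1
3 = 3×1 + 0
The gcd is 1. Working backward:
1 = 4 − 3
1 = −19 + 5·4
1 = 5·42 − 11·19
Hence 19⁻¹ ≡ -11 ≡ 31 (mod 42).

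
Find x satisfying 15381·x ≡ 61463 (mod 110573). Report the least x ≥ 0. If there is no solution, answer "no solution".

First find gcd(15381, 110573):
110573 = 7×15381 + 2906
15381 = 5×2906 + 851
2906 = 3×851 + 353
851 = 2×353 + 145
353 = 2×145 + 63
145 = 2×63 + 19
63 = 3×19 + 6
19 = 3×6 + 1
6 = 6×1 + 0
gcd = 1, so a unique solution mod 110573 exists.
Back-substitute for the Bézout coefficients:
1 = 19 − 3·6
1 = −3·63 + 10·19
1 = 10·145 − 23·63
1 = −23·353 + 56·145
1 = 56·851 − 135·353
1 = −135·2906 + 461·851
1 = 461·15381 − 2440·2906
1 = −2440·110573 + 17541·15381
So 15381·(17541) ≡ 1 (mod 110573), giving 15381⁻¹ ≡ 17541.
x ≡ 15381⁻¹·61463 ≡ 17541·61463 ≡ 35733 (mod 110573).

35733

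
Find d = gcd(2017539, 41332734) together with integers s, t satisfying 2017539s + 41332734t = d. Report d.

Euclidean algorithm:
41332734 = 20×2017539 + 981954
2017539 = 2×981954 + 53631
981954 = 18×53631 + 16596
53631 = 3×16596 + 3843
16596 = 4×3843 + 1224
3843 = 3×1224 + 171
1224 = 7×171 + 27
171 = 6×27 + 9
27 = 3×9 + 0
gcd(2017539, 41332734) = 9.
Working backward:
9 = 171 − 6·27
9 = −6·1224 + 43·171
9 = 43·3843 − 135·1224
9 = −135·16596 + 583·3843
9 = 583·53631 − 1884·16596
9 = −1884·981954 + 34495·53631
9 = 34495·2017539 − 70874·981954
9 = −70874·41332734 + 1451975·2017539
So 9 = (-70874)·41332734 + (1451975)·2017539.

9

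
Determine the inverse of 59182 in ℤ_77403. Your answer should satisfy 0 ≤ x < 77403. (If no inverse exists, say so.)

74200

Apply the Euclidean algorithm to 77403 and 59182:
77403 = 1*59182 + 18221
59182 = 3*18221 + 4519
18221 = 4*4519 + 145
4519 = 31*145 + 24
145 = 6*24 + 1
24 = 24*1 + 0
gcd = 1, so the inverse exists. Back-substitute:
1 = 145 − 6·24
1 = −6·4519 + 187·145
1 = 187·18221 − 754·4519
1 = −754·59182 + 2449·18221
1 = 2449·77403 − 3203·59182
Hence 59182⁻¹ ≡ -3203 ≡ 74200 (mod 77403).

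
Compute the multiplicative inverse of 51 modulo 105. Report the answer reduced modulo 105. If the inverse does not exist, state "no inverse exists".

Compute gcd(51, 105):
105 = 2×51 + 3
51 = 17×3 + 0
gcd(51, 105) = 3 ≠ 1, so 51 has no multiplicative inverse modulo 105.

no inverse exists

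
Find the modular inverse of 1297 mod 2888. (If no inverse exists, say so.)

2721

Apply the Euclidean algorithm to 2888 and 1297:
2888 = 2·1297 + 294
1297 = 4·294 + 121
294 = 2·121 + 52
121 = 2·52 + 17
52 = 3·17 + 1
17 = 17·1 + 0
The gcd is 1. Working backward:
1 = 52 − 3·17
1 = −3·121 + 7·52
1 = 7·294 − 17·121
1 = −17·1297 + 75·294
1 = 75·2888 − 167·1297
Thus 1297·(-167) ≡ 1 (mod 2888); reducing, -167 mod 2888 = 2721.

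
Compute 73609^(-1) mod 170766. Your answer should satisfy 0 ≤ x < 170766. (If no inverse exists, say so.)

149917

Apply the Euclidean algorithm to 170766 and 73609:
170766 = 2·73609 + 23548
73609 = 3·23548 + 2965
23548 = 7·2965 + 2793
2965 = 1·2793 + 172
2793 = 16·172 + 41
172 = 4·41 + 8
41 = 5·8 + 1
8 = 8·1 + 0
gcd = 1, so the inverse exists. Back-substitute:
1 = 41 − 5·8
1 = −5·172 + 21·41
1 = 21·2793 − 341·172
1 = −341·2965 + 362·2793
1 = 362·23548 − 2875·2965
1 = −2875·73609 + 8987·23548
1 = 8987·170766 − 20849·73609
So 73609·(-20849) ≡ 1 (mod 170766), and -20849 ≡ 149917 (mod 170766).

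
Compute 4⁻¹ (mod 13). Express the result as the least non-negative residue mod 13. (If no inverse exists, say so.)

Extended Euclidean algorithm:
13 = 3×4 + 1
4 = 4×1 + 0
Since gcd(4, 13) = 1, back-substitute to write 1 as a combination:
1 = 13 − 3·4
Hence 4⁻¹ ≡ -3 ≡ 10 (mod 13).

10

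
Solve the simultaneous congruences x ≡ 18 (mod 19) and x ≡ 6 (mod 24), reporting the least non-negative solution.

246

Write x = 18 + 19·k. Then 19·k ≡ 6 − 18 ≡ 12 (mod 24).
Need 19⁻¹ mod 24. Extended Euclid on (24, 19):
24 = 1×19 + 5
19 = 3×5 + 4
5 = 1×4 + 1
4 = 4×1 + 0
Back-substitute:
1 = 5 − 4
1 = −19 + 4·5
1 = 4·24 − 5·19
19⁻¹ ≡ 19 (mod 24), so k ≡ 19·12 ≡ 12 (mod 24).
x = 18 + 19·12 = 246.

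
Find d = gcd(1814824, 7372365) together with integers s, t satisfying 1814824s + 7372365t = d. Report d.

11

Apply Euclid's algorithm to 7372365 and 1814824:
7372365 = 4×1814824 + 113069
1814824 = 16×113069 + 5720
113069 = 19×5720 + 4389
5720 = 1×4389 + 1331
4389 = 3×1331 + 396
1331 = 3×396 + 143
396 = 2×143 + 110
143 = 1×110 + 33
110 = 3×33 + 11
33 = 3×11 + 0
gcd(1814824, 7372365) = 11.
Working backward:
11 = 110 − 3·33
11 = −3·143 + 4·110
11 = 4·396 − 11·143
11 = −11·1331 + 37·396
11 = 37·4389 − 122·1331
11 = −122·5720 + 159·4389
11 = 159·113069 − 3143·5720
11 = −3143·1814824 + 50447·113069
11 = 50447·7372365 − 204931·1814824
So 11 = (50447)·7372365 + (-204931)·1814824.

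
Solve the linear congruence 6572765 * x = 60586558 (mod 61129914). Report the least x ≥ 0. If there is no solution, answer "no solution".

First find gcd(6572765, 61129914):
61129914 = 9*6572765 + 1975029
6572765 = 3*1975029 + 647678
1975029 = 3*647678 + 31995
647678 = 20*31995 + 7778
31995 = 4*7778 + 883
7778 = 8*883 + 714
883 = 1*714 + 169
714 = 4*169 + 38
169 = 4*38 + 17
38 = 2*17 + 4
17 = 4*4 + 1
4 = 4*1 + 0
gcd = 1, so a unique solution mod 61129914 exists.
Back-substitute for the Bézout coefficients:
1 = 17 − 4·4
1 = −4·38 + 9·17
1 = 9·169 − 40·38
1 = −40·714 + 169·169
1 = 169·883 − 209·714
1 = −209·7778 + 1841·883
1 = 1841·31995 − 7573·7778
1 = −7573·647678 + 153301·31995
1 = 153301·1975029 − 467476·647678
1 = −467476·6572765 + 1555729·1975029
1 = 1555729·61129914 − 14469037·6572765
So 6572765·(-14469037) ≡ 1 (mod 61129914), giving 6572765⁻¹ ≡ 46660877.
x ≡ 6572765⁻¹·60586558 ≡ 46660877·60586558 ≡ 42088460 (mod 61129914).

42088460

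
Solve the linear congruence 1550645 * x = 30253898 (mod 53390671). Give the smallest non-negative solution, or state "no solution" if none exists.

First find gcd(1550645, 53390671):
53390671 = 34·1550645 + 668741
1550645 = 2·668741 + 213163
668741 = 3·213163 + 29252
213163 = 7·29252 + 8399
29252 = 3·8399 + 4055
8399 = 2·4055 + 289
4055 = 14·289 + 9
289 = 32·9 + 1
9 = 9·1 + 0
gcd = 1, so a unique solution mod 53390671 exists.
Back-substitute for the Bézout coefficients:
1 = 289 − 32·9
1 = −32·4055 + 449·289
1 = 449·8399 − 930·4055
1 = −930·29252 + 3239·8399
1 = 3239·213163 − 23603·29252
1 = −23603·668741 + 74048·213163
1 = 74048·1550645 − 171699·668741
1 = −171699·53390671 + 5911814·1550645
So 1550645·(5911814) ≡ 1 (mod 53390671), giving 1550645⁻¹ ≡ 5911814.
x ≡ 1550645⁻¹·30253898 ≡ 5911814·30253898 ≡ 33513245 (mod 53390671).

33513245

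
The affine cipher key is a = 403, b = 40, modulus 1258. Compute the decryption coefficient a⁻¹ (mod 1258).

Apply the Euclidean algorithm to 1258 and 403:
1258 = 3·403 + 49
403 = 8·49 + 11
49 = 4·11 + 5
11 = 2·5 + 1
5 = 5·1 + 0
The gcd is 1. Working backward:
1 = 11 − 2·5
1 = −2·49 + 9·11
1 = 9·403 − 74·49
1 = −74·1258 + 231·403
So 403·231 ≡ 1 (mod 1258).

231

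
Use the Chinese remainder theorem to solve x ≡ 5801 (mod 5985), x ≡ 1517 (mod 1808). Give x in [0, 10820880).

9797261

Write x = 5801 + 5985·k. Then 5985·k ≡ 1517 − 5801 ≡ 1140 (mod 1808).
Need 5985⁻¹ mod 1808. Extended Euclid on (1808, 561):
1808 = 3·561 + 125
561 = 4·125 + 61
125 = 2·61 + 3
61 = 20·3 + 1
3 = 3·1 + 0
Back-substitute:
1 = 61 − 20·3
1 = −20·125 + 41·61
1 = 41·561 − 184·125
1 = −184·1808 + 593·561
5985⁻¹ ≡ 593 (mod 1808), so k ≡ 593·1140 ≡ 1636 (mod 1808).
x = 5801 + 5985·1636 = 9797261.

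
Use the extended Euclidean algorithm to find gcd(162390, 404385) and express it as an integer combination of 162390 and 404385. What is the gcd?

Apply Euclid's algorithm to 404385 and 162390:
404385 = 2*162390 + 79605
162390 = 2*79605 + 3180
79605 = 25*3180 + 105
3180 = 30*105 + 30
105 = 3*30 + 15
30 = 2*15 + 0
gcd(162390, 404385) = 15.
Working backward:
15 = 105 − 3·30
15 = −3·3180 + 91·105
15 = 91·79605 − 2278·3180
15 = −2278·162390 + 4647·79605
15 = 4647·404385 − 11572·162390
So 15 = (4647)·404385 + (-11572)·162390.

15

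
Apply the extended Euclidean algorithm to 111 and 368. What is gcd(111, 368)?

Apply Euclid's algorithm to 368 and 111:
368 = 3*111 + 35
111 = 3*35 + 6
35 = 5*6 + 5
6 = 1*5 + 1
5 = 5*1 + 0
gcd(111, 368) = 1.
Express as a combination:
1 = 6 − 5
1 = −35 + 6·6
1 = 6·111 − 19·35
1 = −19·368 + 63·111
So 1 = (-19)·368 + (63)·111.

1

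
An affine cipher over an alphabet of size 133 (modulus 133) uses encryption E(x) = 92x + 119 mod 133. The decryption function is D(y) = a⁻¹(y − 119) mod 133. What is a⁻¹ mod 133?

120

Apply the Euclidean algorithm to 133 and 92:
133 = 1×92 + 41
92 = 2×41 + 10
41 = 4×10 + 1
10 = 10×1 + 0
Since gcd(92, 133) = 1, back-substitute to write 1 as a combination:
1 = 41 − 4·10
1 = −4·92 + 9·41
1 = 9·133 − 13·92
Hence 92⁻¹ ≡ -13 ≡ 120 (mod 133).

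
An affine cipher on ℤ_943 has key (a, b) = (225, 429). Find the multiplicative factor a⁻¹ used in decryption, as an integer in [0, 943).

285

Extended Euclidean algorithm:
943 = 4·225 + 43
225 = 5·43 + 10
43 = 4·10 + 3
10 = 3·3 + 1
3 = 3·1 + 0
gcd = 1, so the inverse exists. Back-substitute:
1 = 10 − 3·3
1 = −3·43 + 13·10
1 = 13·225 − 68·43
1 = −68·943 + 285·225
So 225·285 ≡ 1 (mod 943).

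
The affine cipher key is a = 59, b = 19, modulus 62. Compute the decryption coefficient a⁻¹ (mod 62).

41

Apply the Euclidean algorithm to 62 and 59:
62 = 1·59 + 3
59 = 19·3 + 2
3 = 1·2 + 1
2 = 2·1 + 0
The gcd is 1. Working backward:
1 = 3 − 2
1 = −59 + 20·3
1 = 20·62 − 21·59
Hence 59⁻¹ ≡ -21 ≡ 41 (mod 62).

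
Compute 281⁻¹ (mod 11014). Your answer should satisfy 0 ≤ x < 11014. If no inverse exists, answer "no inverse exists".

9211

Extended Euclidean algorithm:
11014 = 39*281 + 55
281 = 5*55 + 6
55 = 9*6 + 1
6 = 6*1 + 0
gcd = 1, so the inverse exists. Back-substitute:
1 = 55 − 9·6
1 = −9·281 + 46·55
1 = 46·11014 − 1803·281
So 281·(-1803) ≡ 1 (mod 11014), and -1803 ≡ 9211 (mod 11014).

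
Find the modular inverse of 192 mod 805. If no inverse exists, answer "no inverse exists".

Run Euclid on (805, 192):
805 = 4·192 + 37
192 = 5·37 + 7
37 = 5·7 + 2
7 = 3·2 + 1
2 = 2·1 + 0
Since gcd(192, 805) = 1, back-substitute to write 1 as a combination:
1 = 7 − 3·2
1 = −3·37 + 16·7
1 = 16·192 − 83·37
1 = −83·805 + 348·192
So 192·348 ≡ 1 (mod 805).

348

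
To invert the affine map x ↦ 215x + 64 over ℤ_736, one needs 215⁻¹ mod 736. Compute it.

647

Run Euclid on (736, 215):
736 = 3×215 + 91
215 = 2×91 + 33
91 = 2×33 + 25
33 = 1×25 + 8
25 = 3×8 + 1
8 = 8×1 + 0
gcd = 1, so the inverse exists. Back-substitute:
1 = 25 − 3·8
1 = −3·33 + 4·25
1 = 4·91 − 11·33
1 = −11·215 + 26·91
1 = 26·736 − 89·215
Thus 215·(-89) ≡ 1 (mod 736); reducing, -89 mod 736 = 647.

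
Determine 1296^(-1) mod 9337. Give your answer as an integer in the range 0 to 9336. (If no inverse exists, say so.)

Run Euclid on (9337, 1296):
9337 = 7·1296 + 265
1296 = 4·265 + 236
265 = 1·236 + 29
236 = 8·29 + 4
29 = 7·4 + 1
4 = 4·1 + 0
gcd = 1, so the inverse exists. Back-substitute:
1 = 29 − 7·4
1 = −7·236 + 57·29
1 = 57·265 − 64·236
1 = −64·1296 + 313·265
1 = 313·9337 − 2255·1296
So 1296·(-2255) ≡ 1 (mod 9337), and -2255 ≡ 7082 (mod 9337).

7082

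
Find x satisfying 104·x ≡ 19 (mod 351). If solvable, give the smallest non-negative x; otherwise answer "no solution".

gcd(104, 351):
351 = 3×104 + 39
104 = 2×39 + 26
39 = 1×26 + 13
26 = 2×13 + 0
gcd = 13, but 13 ∤ 19, so the congruence has no solution.

no solution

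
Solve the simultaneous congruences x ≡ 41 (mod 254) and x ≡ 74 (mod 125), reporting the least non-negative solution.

Write x = 41 + 254·k. Then 254·k ≡ 74 − 41 ≡ 33 (mod 125).
Need 254⁻¹ mod 125. Extended Euclid on (125, 4):
125 = 31*4 + 1
4 = 4*1 + 0
Back-substitute:
1 = 125 − 31·4
254⁻¹ ≡ 94 (mod 125), so k ≡ 94·33 ≡ 102 (mod 125).
x = 41 + 254·102 = 25949.

25949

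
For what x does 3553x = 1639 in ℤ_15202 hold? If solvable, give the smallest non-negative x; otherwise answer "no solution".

First find gcd(3553, 15202):
15202 = 4·3553 + 990
3553 = 3·990 + 583
990 = 1·583 + 407
583 = 1·407 + 176
407 = 2·176 + 55
176 = 3·55 + 11
55 = 5·11 + 0
gcd = 11 and 11 | 1639, so solutions exist. Divide through by 11: 323x ≡ 149 (mod 1382).
Now find 323⁻¹ mod 1382:
1382 = 4·323 + 90
323 = 3·90 + 53
90 = 1·53 + 37
53 = 1·37 + 16
37 = 2·16 + 5
16 = 3·5 + 1
5 = 5·1 + 0
Back-substitute:
1 = 16 − 3·5
1 = −3·37 + 7·16
1 = 7·53 − 10·37
1 = −10·90 + 17·53
1 = 17·323 − 61·90
1 = −61·1382 + 261·323
So 323⁻¹ ≡ 261 (mod 1382).
Then x ≡ 261·149 ≡ 193 (mod 1382); the smallest non-negative solution is x = 193.

193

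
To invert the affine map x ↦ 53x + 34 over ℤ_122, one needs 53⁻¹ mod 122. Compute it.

99

Run Euclid on (122, 53):
122 = 2×53 + 16
53 = 3×16 + 5
16 = 3×5 + 1
5 = 5×1 + 0
The gcd is 1. Working backward:
1 = 16 − 3·5
1 = −3·53 + 10·16
1 = 10·122 − 23·53
Thus 53·(-23) ≡ 1 (mod 122); reducing, -23 mod 122 = 99.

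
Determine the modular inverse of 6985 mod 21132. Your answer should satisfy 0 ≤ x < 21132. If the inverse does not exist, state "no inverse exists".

16237

gcd(21132, 6985) by repeated division:
21132 = 3×6985 + 177
6985 = 39×177 + 82
177 = 2×82 + 13
82 = 6×13 + 4
13 = 3×4 + 1
4 = 4×1 + 0
gcd = 1, so the inverse exists. Back-substitute:
1 = 13 − 3·4
1 = −3·82 + 19·13
1 = 19·177 − 41·82
1 = −41·6985 + 1618·177
1 = 1618·21132 − 4895·6985
So 6985·(-4895) ≡ 1 (mod 21132), and -4895 ≡ 16237 (mod 21132).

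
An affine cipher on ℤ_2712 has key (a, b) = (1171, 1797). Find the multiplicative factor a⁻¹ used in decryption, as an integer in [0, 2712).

Run Euclid on (2712, 1171):
2712 = 2×1171 + 370
1171 = 3×370 + 61
370 = 6×61 + 4
61 = 15×4 + 1
4 = 4×1 + 0
gcd = 1, so the inverse exists. Back-substitute:
1 = 61 − 15·4
1 = −15·370 + 91·61
1 = 91·1171 − 288·370
1 = −288·2712 + 667·1171
So 1171·667 ≡ 1 (mod 2712).

667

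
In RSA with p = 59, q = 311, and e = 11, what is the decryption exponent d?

14711

φ(n) = (p−1)(q−1) = 58·310 = 17980.
Need d with 11·d ≡ 1 (mod 17980). Apply the extended Euclidean algorithm:
17980 = 1634·11 + 6
11 = 1·6 + 5
6 = 1·5 + 1
5 = 5·1 + 0
Back-substitute:
1 = 6 − 5
1 = −11 + 2·6
1 = 2·17980 − 3269·11
So 11·(-3269) ≡ 1 (mod 17980), hence d ≡ -3269 ≡ 14711 (mod 17980).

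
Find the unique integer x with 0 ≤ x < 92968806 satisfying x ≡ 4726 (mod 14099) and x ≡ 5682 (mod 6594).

91253454

Write x = 4726 + 14099·k. Then 14099·k ≡ 5682 − 4726 ≡ 956 (mod 6594).
Need 14099⁻¹ mod 6594. Extended Euclid on (6594, 911):
6594 = 7·911 + 217
911 = 4·217 + 43
217 = 5·43 + 2
43 = 21·2 + 1
2 = 2·1 + 0
Back-substitute:
1 = 43 − 21·2
1 = −21·217 + 106·43
1 = 106·911 − 445·217
1 = −445·6594 + 3221·911
14099⁻¹ ≡ 3221 (mod 6594), so k ≡ 3221·956 ≡ 6472 (mod 6594).
x = 4726 + 14099·6472 = 91253454.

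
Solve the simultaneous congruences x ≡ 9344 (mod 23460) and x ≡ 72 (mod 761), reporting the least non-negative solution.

7938824

Write x = 9344 + 23460·k. Then 23460·k ≡ 72 − 9344 ≡ 621 (mod 761).
Need 23460⁻¹ mod 761. Extended Euclid on (761, 630):
761 = 1·630 + 131
630 = 4·131 + 106
131 = 1·106 + 25
106 = 4·25 + 6
25 = 4·6 + 1
6 = 6·1 + 0
Back-substitute:
1 = 25 − 4·6
1 = −4·106 + 17·25
1 = 17·131 − 21·106
1 = −21·630 + 101·131
1 = 101·761 − 122·630
23460⁻¹ ≡ 639 (mod 761), so k ≡ 639·621 ≡ 338 (mod 761).
x = 9344 + 23460·338 = 7938824.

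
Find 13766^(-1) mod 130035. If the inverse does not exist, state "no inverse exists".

Extended Euclidean algorithm:
130035 = 9·13766 + 6141
13766 = 2·6141 + 1484
6141 = 4·1484 + 205
1484 = 7·205 + 49
205 = 4·49 + 9
49 = 5·9 + 4
9 = 2·4 + 1
4 = 4·1 + 0
Since gcd(13766, 130035) = 1, back-substitute to write 1 as a combination:
1 = 9 − 2·4
1 = −2·49 + 11·9
1 = 11·205 − 46·49
1 = −46·1484 + 333·205
1 = 333·6141 − 1378·1484
1 = −1378·13766 + 3089·6141
1 = 3089·130035 − 29179·13766
Hence 13766⁻¹ ≡ -29179 ≡ 100856 (mod 130035).

100856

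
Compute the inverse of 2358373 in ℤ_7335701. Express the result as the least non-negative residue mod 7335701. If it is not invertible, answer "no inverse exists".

3882588

Apply the Euclidean algorithm to 7335701 and 2358373:
7335701 = 3*2358373 + 260582
2358373 = 9*260582 + 13135
260582 = 19*13135 + 11017
13135 = 1*11017 + 2118
11017 = 5*2118 + 427
2118 = 4*427 + 410
427 = 1*410 + 17
410 = 24*17 + 2
17 = 8*2 + 1
2 = 2*1 + 0
gcd = 1, so the inverse exists. Back-substitute:
1 = 17 − 8·2
1 = −8·410 + 193·17
1 = 193·427 − 201·410
1 = −201·2118 + 997·427
1 = 997·11017 − 5186·2118
1 = −5186·13135 + 6183·11017
1 = 6183·260582 − 122663·13135
1 = −122663·2358373 + 1110150·260582
1 = 1110150·7335701 − 3453113·2358373
So 2358373·(-3453113) ≡ 1 (mod 7335701), and -3453113 ≡ 3882588 (mod 7335701).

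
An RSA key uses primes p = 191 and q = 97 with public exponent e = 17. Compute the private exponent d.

1073

φ(n) = (p−1)(q−1) = 190·96 = 18240.
Need d with 17·d ≡ 1 (mod 18240). Apply the extended Euclidean algorithm:
18240 = 1072×17 + 16
17 = 1×16 + 1
16 = 16×1 + 0
Back-substitute:
1 = 17 − 16
1 = −18240 + 1073·17
So 17·1073 ≡ 1 (mod 18240), hence d = 1073.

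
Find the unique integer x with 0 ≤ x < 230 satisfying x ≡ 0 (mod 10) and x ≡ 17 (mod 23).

40

Write x = 0 + 10·k. Then 10·k ≡ 17 − 0 ≡ 17 (mod 23).
Need 10⁻¹ mod 23. Extended Euclid on (23, 10):
23 = 2*10 + 3
10 = 3*3 + 1
3 = 3*1 + 0
Back-substitute:
1 = 10 − 3·3
1 = −3·23 + 7·10
10⁻¹ ≡ 7 (mod 23), so k ≡ 7·17 ≡ 4 (mod 23).
x = 0 + 10·4 = 40.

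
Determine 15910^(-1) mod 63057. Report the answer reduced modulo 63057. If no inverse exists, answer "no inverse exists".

55594

Run Euclid on (63057, 15910):
63057 = 3*15910 + 15327
15910 = 1*15327 + 583
15327 = 26*583 + 169
583 = 3*169 + 76
169 = 2*76 + 17
76 = 4*17 + 8
17 = 2*8 + 1
8 = 8*1 + 0
The gcd is 1. Working backward:
1 = 17 − 2·8
1 = −2·76 + 9·17
1 = 9·169 − 20·76
1 = −20·583 + 69·169
1 = 69·15327 − 1814·583
1 = −1814·15910 + 1883·15327
1 = 1883·63057 − 7463·15910
Hence 15910⁻¹ ≡ -7463 ≡ 55594 (mod 63057).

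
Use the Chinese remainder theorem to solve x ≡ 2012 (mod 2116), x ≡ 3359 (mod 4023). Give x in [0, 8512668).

4794752

Write x = 2012 + 2116·k. Then 2116·k ≡ 3359 − 2012 ≡ 1347 (mod 4023).
Need 2116⁻¹ mod 4023. Extended Euclid on (4023, 2116):
4023 = 1×2116 + 1907
2116 = 1×1907 + 209
1907 = 9×209 + 26
209 = 8×26 + 1
26 = 26×1 + 0
Back-substitute:
1 = 209 − 8·26
1 = −8·1907 + 73·209
1 = 73·2116 − 81·1907
1 = −81·4023 + 154·2116
2116⁻¹ ≡ 154 (mod 4023), so k ≡ 154·1347 ≡ 2265 (mod 4023).
x = 2012 + 2116·2265 = 4794752.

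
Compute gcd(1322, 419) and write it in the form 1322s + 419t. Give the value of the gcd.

Repeated division:
1322 = 3*419 + 65
419 = 6*65 + 29
65 = 2*29 + 7
29 = 4*7 + 1
7 = 7*1 + 0
gcd(1322, 419) = 1.
Express as a combination:
1 = 29 − 4·7
1 = −4·65 + 9·29
1 = 9·419 − 58·65
1 = −58·1322 + 183·419
So 1 = (-58)·1322 + (183)·419.

1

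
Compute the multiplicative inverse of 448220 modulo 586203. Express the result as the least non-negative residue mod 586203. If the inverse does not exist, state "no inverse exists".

Extended Euclidean algorithm:
586203 = 1×448220 + 137983
448220 = 3×137983 + 34271
137983 = 4×34271 + 899
34271 = 38×899 + 109
899 = 8×109 + 27
109 = 4×27 + 1
27 = 27×1 + 0
Since gcd(448220, 586203) = 1, back-substitute to write 1 as a combination:
1 = 109 − 4·27
1 = −4·899 + 33·109
1 = 33·34271 − 1258·899
1 = −1258·137983 + 5065·34271
1 = 5065·448220 − 16453·137983
1 = −16453·586203 + 21518·448220
So 448220·21518 ≡ 1 (mod 586203).

21518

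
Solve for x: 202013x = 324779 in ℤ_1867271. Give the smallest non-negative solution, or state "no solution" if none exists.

75575

First find gcd(202013, 1867271):
1867271 = 9·202013 + 49154
202013 = 4·49154 + 5397
49154 = 9·5397 + 581
5397 = 9·581 + 168
581 = 3·168 + 77
168 = 2·77 + 14
77 = 5·14 + 7
14 = 2·7 + 0
gcd = 7 and 7 | 324779, so solutions exist. Divide through by 7: 28859x ≡ 46397 (mod 266753).
Now find 28859⁻¹ mod 266753:
266753 = 9·28859 + 7022
28859 = 4·7022 + 771
7022 = 9·771 + 83
771 = 9·83 + 24
83 = 3·24 + 11
24 = 2·11 + 2
11 = 5·2 + 1
2 = 2·1 + 0
Back-substitute:
1 = 11 − 5·2
1 = −5·24 + 11·11
1 = 11·83 − 38·24
1 = −38·771 + 353·83
1 = 353·7022 − 3215·771
1 = −3215·28859 + 13213·7022
1 = 13213·266753 − 122132·28859
So 28859·(-122132) ≡ 1 (mod 266753), i.e. 28859⁻¹ ≡ 144621.
Then x ≡ 144621·46397 ≡ 75575 (mod 266753); the smallest non-negative solution is x = 75575.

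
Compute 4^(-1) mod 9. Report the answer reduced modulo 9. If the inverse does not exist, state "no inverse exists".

gcd(9, 4) by repeated division:
9 = 2·4 + 1
4 = 4·1 + 0
Since gcd(4, 9) = 1, back-substitute to write 1 as a combination:
1 = 9 − 2·4
So 4·(-2) ≡ 1 (mod 9), and -2 ≡ 7 (mod 9).

7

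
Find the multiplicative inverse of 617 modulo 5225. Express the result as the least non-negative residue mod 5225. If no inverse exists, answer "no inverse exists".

2278

Run Euclid on (5225, 617):
5225 = 8*617 + 289
617 = 2*289 + 39
289 = 7*39 + 16
39 = 2*16 + 7
16 = 2*7 + 2
7 = 3*2 + 1
2 = 2*1 + 0
gcd = 1, so the inverse exists. Back-substitute:
1 = 7 − 3·2
1 = −3·16 + 7·7
1 = 7·39 − 17·16
1 = −17·289 + 126·39
1 = 126·617 − 269·289
1 = −269·5225 + 2278·617
So 617·2278 ≡ 1 (mod 5225).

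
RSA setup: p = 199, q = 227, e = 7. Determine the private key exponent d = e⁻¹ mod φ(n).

31963

φ(n) = (p−1)(q−1) = 198·226 = 44748.
Need d with 7·d ≡ 1 (mod 44748). Apply the extended Euclidean algorithm:
44748 = 6392*7 + 4
7 = 1*4 + 3
4 = 1*3 + 1
3 = 3*1 + 0
Back-substitute:
1 = 4 − 3
1 = −7 + 2·4
1 = 2·44748 − 12785·7
So 7·(-12785) ≡ 1 (mod 44748), hence d ≡ -12785 ≡ 31963 (mod 44748).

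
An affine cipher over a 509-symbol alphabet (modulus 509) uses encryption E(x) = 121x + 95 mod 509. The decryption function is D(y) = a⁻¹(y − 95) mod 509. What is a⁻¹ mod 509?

122

Run Euclid on (509, 121):
509 = 4*121 + 25
121 = 4*25 + 21
25 = 1*21 + 4
21 = 5*4 + 1
4 = 4*1 + 0
The gcd is 1. Working backward:
1 = 21 − 5·4
1 = −5·25 + 6·21
1 = 6·121 − 29·25
1 = −29·509 + 122·121
So 121·122 ≡ 1 (mod 509).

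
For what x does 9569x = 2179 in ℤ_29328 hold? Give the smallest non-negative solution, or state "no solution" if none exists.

23603

First find gcd(9569, 29328):
29328 = 3·9569 + 621
9569 = 15·621 + 254
621 = 2·254 + 113
254 = 2·113 + 28
113 = 4·28 + 1
28 = 28·1 + 0
gcd = 1, so a unique solution mod 29328 exists.
Back-substitute for the Bézout coefficients:
1 = 113 − 4·28
1 = −4·254 + 9·113
1 = 9·621 − 22·254
1 = −22·9569 + 339·621
1 = 339·29328 − 1039·9569
So 9569·(-1039) ≡ 1 (mod 29328), giving 9569⁻¹ ≡ 28289.
x ≡ 9569⁻¹·2179 ≡ 28289·2179 ≡ 23603 (mod 29328).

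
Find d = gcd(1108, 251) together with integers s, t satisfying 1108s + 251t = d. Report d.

1

Apply Euclid's algorithm to 1108 and 251:
1108 = 4*251 + 104
251 = 2*104 + 43
104 = 2*43 + 18
43 = 2*18 + 7
18 = 2*7 + 4
7 = 1*4 + 3
4 = 1*3 + 1
3 = 3*1 + 0
gcd(1108, 251) = 1.
Working backward:
1 = 4 − 3
1 = −7 + 2·4
1 = 2·18 − 5·7
1 = −5·43 + 12·18
1 = 12·104 − 29·43
1 = −29·251 + 70·104
1 = 70·1108 − 309·251
So 1 = (70)·1108 + (-309)·251.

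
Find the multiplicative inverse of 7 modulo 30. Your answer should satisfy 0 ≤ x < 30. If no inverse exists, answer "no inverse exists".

Apply the Euclidean algorithm to 30 and 7:
30 = 4×7 + 2
7 = 3×2 + 1
2 = 2×1 + 0
Since gcd(7, 30) = 1, back-substitute to write 1 as a combination:
1 = 7 − 3·2
1 = −3·30 + 13·7
So 7·13 ≡ 1 (mod 30).

13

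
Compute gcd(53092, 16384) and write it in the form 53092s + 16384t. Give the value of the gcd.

Euclidean algorithm:
53092 = 3·16384 + 3940
16384 = 4·3940 + 624
3940 = 6·624 + 196
624 = 3·196 + 36
196 = 5·36 + 16
36 = 2·16 + 4
16 = 4·4 + 0
gcd(53092, 16384) = 4.
Back-substituting:
4 = 36 − 2·16
4 = −2·196 + 11·36
4 = 11·624 − 35·196
4 = −35·3940 + 221·624
4 = 221·16384 − 919·3940
4 = −919·53092 + 2978·16384
So 4 = (-919)·53092 + (2978)·16384.

4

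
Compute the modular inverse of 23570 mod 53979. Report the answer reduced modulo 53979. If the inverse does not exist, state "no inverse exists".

gcd(53979, 23570) by repeated division:
53979 = 2·23570 + 6839
23570 = 3·6839 + 3053
6839 = 2·3053 + 733
3053 = 4·733 + 121
733 = 6·121 + 7
121 = 17·7 + 2
7 = 3·2 + 1
2 = 2·1 + 0
Since gcd(23570, 53979) = 1, back-substitute to write 1 as a combination:
1 = 7 − 3·2
1 = −3·121 + 52·7
1 = 52·733 − 315·121
1 = −315·3053 + 1312·733
1 = 1312·6839 − 2939·3053
1 = −2939·23570 + 10129·6839
1 = 10129·53979 − 23197·23570
Thus 23570·(-23197) ≡ 1 (mod 53979); reducing, -23197 mod 53979 = 30782.

30782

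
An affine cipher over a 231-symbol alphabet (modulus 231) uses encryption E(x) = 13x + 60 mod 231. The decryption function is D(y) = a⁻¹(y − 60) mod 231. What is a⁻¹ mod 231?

gcd(231, 13) by repeated division:
231 = 17×13 + 10
13 = 1×10 + 3
10 = 3×3 + 1
3 = 3×1 + 0
gcd = 1, so the inverse exists. Back-substitute:
1 = 10 − 3·3
1 = −3·13 + 4·10
1 = 4·231 − 71·13
So 13·(-71) ≡ 1 (mod 231), and -71 ≡ 160 (mod 231).

160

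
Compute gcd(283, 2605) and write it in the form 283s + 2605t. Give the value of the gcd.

Repeated division:
2605 = 9*283 + 58
283 = 4*58 + 51
58 = 1*51 + 7
51 = 7*7 + 2
7 = 3*2 + 1
2 = 2*1 + 0
gcd(283, 2605) = 1.
Back-substituting:
1 = 7 − 3·2
1 = −3·51 + 22·7
1 = 22·58 − 25·51
1 = −25·283 + 122·58
1 = 122·2605 − 1123·283
So 1 = (122)·2605 + (-1123)·283.

1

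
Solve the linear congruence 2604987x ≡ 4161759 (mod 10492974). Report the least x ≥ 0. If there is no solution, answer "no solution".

gcd(2604987, 10492974):
10492974 = 4×2604987 + 73026
2604987 = 35×73026 + 49077
73026 = 1×49077 + 23949
49077 = 2×23949 + 1179
23949 = 20×1179 + 369
1179 = 3×369 + 72
369 = 5×72 + 9
72 = 8×9 + 0
gcd = 9, but 9 ∤ 4161759, so the congruence has no solution.

no solution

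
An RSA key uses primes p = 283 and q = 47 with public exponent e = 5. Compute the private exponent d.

φ(n) = (p−1)(q−1) = 282·46 = 12972.
Need d with 5·d ≡ 1 (mod 12972). Apply the extended Euclidean algorithm:
12972 = 2594·5 + 2
5 = 2·2 + 1
2 = 2·1 + 0
Back-substitute:
1 = 5 − 2·2
1 = −2·12972 + 5189·5
So 5·5189 ≡ 1 (mod 12972), hence d = 5189.

5189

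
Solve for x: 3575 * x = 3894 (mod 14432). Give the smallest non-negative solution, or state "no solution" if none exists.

538

First find gcd(3575, 14432):
14432 = 4×3575 + 132
3575 = 27×132 + 11
132 = 12×11 + 0
gcd = 11 and 11 | 3894, so solutions exist. Divide through by 11: 325x ≡ 354 (mod 1312).
Now find 325⁻¹ mod 1312:
1312 = 4*325 + 12
325 = 27*12 + 1
12 = 12*1 + 0
Back-substitute:
1 = 325 − 27·12
1 = −27·1312 + 109·325
So 325⁻¹ ≡ 109 (mod 1312).
Then x ≡ 109·354 ≡ 538 (mod 1312); the smallest non-negative solution is x = 538.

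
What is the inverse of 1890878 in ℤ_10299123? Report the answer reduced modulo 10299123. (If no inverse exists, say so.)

3402650

Run Euclid on (10299123, 1890878):
10299123 = 5·1890878 + 844733
1890878 = 2·844733 + 201412
844733 = 4·201412 + 39085
201412 = 5·39085 + 5987
39085 = 6·5987 + 3163
5987 = 1·3163 + 2824
3163 = 1·2824 + 339
2824 = 8·339 + 112
339 = 3·112 + 3
112 = 37·3 + 1
3 = 3·1 + 0
The gcd is 1. Working backward:
1 = 112 − 37·3
1 = −37·339 + 112·112
1 = 112·2824 − 933·339
1 = −933·3163 + 1045·2824
1 = 1045·5987 − 1978·3163
1 = −1978·39085 + 12913·5987
1 = 12913·201412 − 66543·39085
1 = −66543·844733 + 279085·201412
1 = 279085·1890878 − 624713·844733
1 = −624713·10299123 + 3402650·1890878
So 1890878·3402650 ≡ 1 (mod 10299123).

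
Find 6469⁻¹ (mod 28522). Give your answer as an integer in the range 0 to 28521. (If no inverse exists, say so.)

6349

Extended Euclidean algorithm:
28522 = 4*6469 + 2646
6469 = 2*2646 + 1177
2646 = 2*1177 + 292
1177 = 4*292 + 9
292 = 32*9 + 4
9 = 2*4 + 1
4 = 4*1 + 0
gcd = 1, so the inverse exists. Back-substitute:
1 = 9 − 2·4
1 = −2·292 + 65·9
1 = 65·1177 − 262·292
1 = −262·2646 + 589·1177
1 = 589·6469 − 1440·2646
1 = −1440·28522 + 6349·6469
So 6469·6349 ≡ 1 (mod 28522).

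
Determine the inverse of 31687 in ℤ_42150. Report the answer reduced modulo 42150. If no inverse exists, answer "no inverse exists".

gcd(42150, 31687) by repeated division:
42150 = 1×31687 + 10463
31687 = 3×10463 + 298
10463 = 35×298 + 33
298 = 9×33 + 1
33 = 33×1 + 0
The gcd is 1. Working backward:
1 = 298 − 9·33
1 = −9·10463 + 316·298
1 = 316·31687 − 957·10463
1 = −957·42150 + 1273·31687
So 31687·1273 ≡ 1 (mod 42150).

1273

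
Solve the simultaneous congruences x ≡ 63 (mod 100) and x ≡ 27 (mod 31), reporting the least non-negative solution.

Write x = 63 + 100·k. Then 100·k ≡ 27 − 63 ≡ 26 (mod 31).
Need 100⁻¹ mod 31. Extended Euclid on (31, 7):
31 = 4×7 + 3
7 = 2×3 + 1
3 = 3×1 + 0
Back-substitute:
1 = 7 − 2·3
1 = −2·31 + 9·7
100⁻¹ ≡ 9 (mod 31), so k ≡ 9·26 ≡ 17 (mod 31).
x = 63 + 100·17 = 1763.

1763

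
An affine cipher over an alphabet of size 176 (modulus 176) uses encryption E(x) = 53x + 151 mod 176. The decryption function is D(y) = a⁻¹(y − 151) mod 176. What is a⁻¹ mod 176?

93

Run Euclid on (176, 53):
176 = 3×53 + 17
53 = 3×17 + 2
17 = 8×2 + 1
2 = 2×1 + 0
Since gcd(53, 176) = 1, back-substitute to write 1 as a combination:
1 = 17 − 8·2
1 = −8·53 + 25·17
1 = 25·176 − 83·53
Thus 53·(-83) ≡ 1 (mod 176); reducing, -83 mod 176 = 93.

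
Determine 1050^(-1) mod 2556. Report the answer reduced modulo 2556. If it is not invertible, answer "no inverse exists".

no inverse exists

Euclidean algorithm on 2556, 1050:
2556 = 2×1050 + 456
1050 = 2×456 + 138
456 = 3×138 + 42
138 = 3×42 + 12
42 = 3×12 + 6
12 = 2×6 + 0
The gcd is 6, not 1, hence no inverse exists.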